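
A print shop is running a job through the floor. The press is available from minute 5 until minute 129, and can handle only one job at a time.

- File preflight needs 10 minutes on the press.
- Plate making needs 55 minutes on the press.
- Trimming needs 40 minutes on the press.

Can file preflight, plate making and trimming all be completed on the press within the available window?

The press window is 129 − 5 = 124 minutes.
Running back to back, the jobs need 10 + 55 + 40 = 105 minutes on the press.
Since 105 ≤ 124, they fit within the window.

Yes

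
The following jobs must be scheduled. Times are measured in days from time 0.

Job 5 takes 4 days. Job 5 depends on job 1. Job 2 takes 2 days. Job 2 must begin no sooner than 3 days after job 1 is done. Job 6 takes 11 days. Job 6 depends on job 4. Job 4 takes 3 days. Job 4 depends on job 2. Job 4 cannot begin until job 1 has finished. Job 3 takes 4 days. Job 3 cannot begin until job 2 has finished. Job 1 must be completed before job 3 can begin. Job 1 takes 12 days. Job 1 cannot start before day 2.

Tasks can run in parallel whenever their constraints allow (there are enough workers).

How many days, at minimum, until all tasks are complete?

After its own release at day 2, job 1 can start at day 2 and finishes at day 14.
After job 1 (finishes day 14), job 5 can start at day 14 and finishes at day 18.
Job 2 waits on job 1 (finishes day 14, plus 3-day gap → day 17), so it starts at day 17 and finishes at 17 + 2 = day 19.
For job 4: job 2 (finishes day 19); job 1 (finishes day 14). Taking the maximum gives a start of day 19, and it finishes at 19 + 3 = day 22.
Job 6 waits on job 4 (finishes day 22), so it starts at day 22 and finishes at 22 + 11 = day 33.
For job 3: job 2 (finishes day 19); job 1 (finishes day 14). Taking the maximum gives a start of day 19, and it finishes at 19 + 4 = day 23.
All tasks are finished once the last one completes. Finish times: Job 1 at 14, Job 2 at 19, Job 3 at 23, Job 4 at 22, Job 5 at 18, Job 6 at 33. The latest is day 33.

33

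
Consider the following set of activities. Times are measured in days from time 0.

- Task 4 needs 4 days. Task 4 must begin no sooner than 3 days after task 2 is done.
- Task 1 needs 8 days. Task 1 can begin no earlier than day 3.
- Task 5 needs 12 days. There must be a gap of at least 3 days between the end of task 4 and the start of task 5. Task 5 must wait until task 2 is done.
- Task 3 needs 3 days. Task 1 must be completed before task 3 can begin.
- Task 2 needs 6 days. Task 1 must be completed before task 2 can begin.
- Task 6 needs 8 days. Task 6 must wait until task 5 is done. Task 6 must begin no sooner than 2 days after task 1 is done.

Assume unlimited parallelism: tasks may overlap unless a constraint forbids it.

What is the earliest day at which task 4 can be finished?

After its own release at day 3, task 1 can start at day 3 and finishes at day 11.
After task 1 (finishes day 11), task 2 can start at day 11 and finishes at day 17.
After task 2 (finishes day 17, plus 3-day gap → day 20), task 4 can start at day 20 and finishes at day 24.

24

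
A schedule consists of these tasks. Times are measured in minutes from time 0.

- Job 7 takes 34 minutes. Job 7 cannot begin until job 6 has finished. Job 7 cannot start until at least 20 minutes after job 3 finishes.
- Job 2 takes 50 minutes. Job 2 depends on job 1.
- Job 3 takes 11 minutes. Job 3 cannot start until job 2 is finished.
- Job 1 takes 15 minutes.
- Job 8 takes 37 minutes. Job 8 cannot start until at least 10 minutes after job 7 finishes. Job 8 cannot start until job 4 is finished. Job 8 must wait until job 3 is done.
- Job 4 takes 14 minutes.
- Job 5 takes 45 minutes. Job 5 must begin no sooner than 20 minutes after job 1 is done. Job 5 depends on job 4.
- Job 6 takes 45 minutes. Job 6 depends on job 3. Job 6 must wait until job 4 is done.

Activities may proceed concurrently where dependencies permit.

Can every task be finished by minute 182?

No

Job 4 can start immediately at minute 0; it finishes at minute 14.
Job 1 can start immediately at minute 0; it finishes at minute 15.
Job 5 needs all of job 1 (finishes minute 15, plus 20-minute gap → minute 35); job 4 (finishes minute 14). That puts its earliest start at minute 35; it finishes at 35 + 45 = minute 80.
Job 2 waits on job 1 (finishes minute 15), so it starts at minute 15 and finishes at 15 + 50 = minute 65.
After job 2 (finishes minute 65), job 3 can start at minute 65 and finishes at minute 76.
Job 6 cannot start until job 3 (finishes minute 76); job 4 (finishes minute 14). The controlling bound is minute 76, so job 6 finishes at 76 + 45 = minute 121.
Job 7 needs all of job 6 (finishes minute 121); job 3 (finishes minute 76, plus 20-minute gap → minute 96). That puts its earliest start at minute 121; it finishes at 121 + 34 = minute 155.
For job 8: job 7 (finishes minute 155, plus 10-minute gap → minute 165); job 4 (finishes minute 14); job 3 (finishes minute 76). Taking the maximum gives a start of minute 165, and it finishes at 165 + 37 = minute 202.
The earliest everything can be done is minute 202, which is after the deadline of 182, so it is not possible.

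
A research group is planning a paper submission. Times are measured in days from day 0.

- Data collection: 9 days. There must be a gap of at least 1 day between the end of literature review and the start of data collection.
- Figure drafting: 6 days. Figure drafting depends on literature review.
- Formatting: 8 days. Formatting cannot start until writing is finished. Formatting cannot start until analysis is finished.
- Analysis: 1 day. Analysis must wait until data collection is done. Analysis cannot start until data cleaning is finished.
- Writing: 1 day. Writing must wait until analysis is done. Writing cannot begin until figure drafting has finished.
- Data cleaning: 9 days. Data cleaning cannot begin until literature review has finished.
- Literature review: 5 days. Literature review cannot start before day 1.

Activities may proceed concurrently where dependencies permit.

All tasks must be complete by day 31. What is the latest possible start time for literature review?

Nothing follows formatting; the deadline of day 31 is its only limit. It must start by 31 − 8 = day 23.
Writing feeds into formatting (must start by day 23); so writing must finish by day 23 and therefore start by day 22.
Analysis must finish in time for writing (must start by day 22); formatting (must start by day 23). The tightest is day 22, so analysis must start by 22 − 1 = day 21.
Data collection feeds into analysis (must start by day 21); so data collection must finish by day 21 and therefore start by day 12.
Data cleaning feeds into analysis (must start by day 21); so data cleaning must finish by day 21 and therefore start by day 12.
Since writing (must start by day 22) depends on it, figure drafting must finish by day 22. Backing off its 6-day duration gives a latest start of day 16.
Literature review must finish in time for data collection (must start by day 12, minus 1-day gap → day 11); data cleaning (must start by day 12); figure drafting (must start by day 16). The tightest is day 11, so literature review must start by 11 − 5 = day 6.

6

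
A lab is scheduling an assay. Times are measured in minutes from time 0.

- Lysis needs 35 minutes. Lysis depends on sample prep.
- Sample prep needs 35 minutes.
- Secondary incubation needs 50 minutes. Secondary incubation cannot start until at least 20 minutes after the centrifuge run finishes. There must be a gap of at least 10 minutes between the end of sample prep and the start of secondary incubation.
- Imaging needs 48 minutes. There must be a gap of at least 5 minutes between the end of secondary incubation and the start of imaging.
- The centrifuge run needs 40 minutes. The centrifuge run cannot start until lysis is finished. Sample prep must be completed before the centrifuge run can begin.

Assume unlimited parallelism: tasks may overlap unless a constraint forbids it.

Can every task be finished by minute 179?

No

Sample prep has no prerequisites, so it starts at minute 0 and finishes at minute 35.
Lysis waits on sample prep (finishes minute 35), so it starts at minute 35 and finishes at 35 + 35 = minute 70.
For the centrifuge run: lysis (finishes minute 70); sample prep (finishes minute 35). Taking the maximum gives a start of minute 70, and it finishes at 70 + 40 = minute 110.
Secondary incubation has to wait for the centrifuge run (finishes minute 110, plus 20-minute gap → minute 130); sample prep (finishes minute 35, plus 10-minute gap → minute 45). The latest of these is minute 130, so secondary incubation runs minute 130 to 130 + 50 = minute 180.
After secondary incubation (finishes minute 180, plus 5-minute gap → minute 185), imaging can start at minute 185 and finishes at minute 233.
The earliest everything can be done is minute 233, which is after the deadline of 179, so it is not possible.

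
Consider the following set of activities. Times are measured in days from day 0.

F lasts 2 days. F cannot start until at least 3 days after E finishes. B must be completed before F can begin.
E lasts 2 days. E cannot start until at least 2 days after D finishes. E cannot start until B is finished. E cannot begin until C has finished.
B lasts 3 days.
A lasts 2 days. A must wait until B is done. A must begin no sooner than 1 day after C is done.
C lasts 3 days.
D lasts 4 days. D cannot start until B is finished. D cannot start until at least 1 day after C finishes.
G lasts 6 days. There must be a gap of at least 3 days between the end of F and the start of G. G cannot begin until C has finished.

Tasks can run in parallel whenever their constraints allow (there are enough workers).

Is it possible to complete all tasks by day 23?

C has no prerequisites, so it starts at day 0 and finishes at day 3.
B has no prerequisites, so it starts at day 0 and finishes at day 3.
D has to wait for B (finishes day 3); C (finishes day 3, plus 1-day gap → day 4). The latest of these is day 4, so D runs day 4 to 4 + 4 = day 8.
E cannot start until D (finishes day 8, plus 2-day gap → day 10); B (finishes day 3); C (finishes day 3). The controlling bound is day 10, so E finishes at 10 + 2 = day 12.
F cannot start until E (finishes day 12, plus 3-day gap → day 15); B (finishes day 3). The controlling bound is day 15, so F finishes at 15 + 2 = day 17.
G needs all of F (finishes day 17, plus 3-day gap → day 20); C (finishes day 3). That puts its earliest start at day 20; it finishes at 20 + 6 = day 26.
A has to wait for B (finishes day 3); C (finishes day 3, plus 1-day gap → day 4). The latest of these is day 4, so A runs day 4 to 4 + 2 = day 6.
The earliest everything can be done is day 26, which is after the deadline of 23, so it is not possible.

No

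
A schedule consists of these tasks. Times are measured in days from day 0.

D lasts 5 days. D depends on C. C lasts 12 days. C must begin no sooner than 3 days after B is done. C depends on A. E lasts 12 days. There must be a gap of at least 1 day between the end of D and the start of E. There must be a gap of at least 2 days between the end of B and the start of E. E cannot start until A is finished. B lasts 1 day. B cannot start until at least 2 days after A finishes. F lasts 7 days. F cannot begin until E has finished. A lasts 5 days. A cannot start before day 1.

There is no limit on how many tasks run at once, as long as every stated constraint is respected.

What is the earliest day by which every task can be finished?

49

After its own release at day 1, A can start at day 1 and finishes at day 6.
B cannot begin until A (finishes day 6, plus 2-day gap → day 8). It runs from day 8 to 8 + 1 = day 9.
C needs all of B (finishes day 9, plus 3-day gap → day 12); A (finishes day 6). That puts its earliest start at day 12; it finishes at 12 + 12 = day 24.
D cannot begin until C (finishes day 24). It runs from day 24 to 24 + 5 = day 29.
E has to wait for D (finishes day 29, plus 1-day gap → day 30); B (finishes day 9, plus 2-day gap → day 11); A (finishes day 6). The latest of these is day 30, so E runs day 30 to 30 + 12 = day 42.
F cannot begin until E (finishes day 42). It runs from day 42 to 42 + 7 = day 49.
All tasks are finished once the last one completes. Finish times: A at 6, B at 9, C at 24, D at 29, E at 42, F at 49. The latest is day 49.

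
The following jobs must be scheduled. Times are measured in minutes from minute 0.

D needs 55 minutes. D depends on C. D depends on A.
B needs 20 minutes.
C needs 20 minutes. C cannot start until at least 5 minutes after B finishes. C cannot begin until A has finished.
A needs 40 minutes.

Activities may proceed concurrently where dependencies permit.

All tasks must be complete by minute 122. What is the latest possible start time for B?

To finish by minute 122, D (duration 55) must start no later than minute 67.
C has to be done before D (must start by minute 67). That means finishing by minute 67, i.e. starting by 67 − 20 = minute 47.
B feeds into C (must start by minute 47, minus 5-minute gap → minute 42); so B must finish by minute 42 and therefore start by minute 22.

22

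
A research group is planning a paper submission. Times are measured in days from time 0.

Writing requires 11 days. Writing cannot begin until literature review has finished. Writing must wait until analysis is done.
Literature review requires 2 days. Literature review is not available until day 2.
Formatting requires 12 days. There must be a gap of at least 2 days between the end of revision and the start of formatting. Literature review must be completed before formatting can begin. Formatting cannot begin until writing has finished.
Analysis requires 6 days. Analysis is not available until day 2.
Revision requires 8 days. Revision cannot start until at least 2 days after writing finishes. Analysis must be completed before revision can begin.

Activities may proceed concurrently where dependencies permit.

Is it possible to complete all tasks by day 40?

No

Analysis cannot begin until its own release at day 2. It runs from day 2 to 2 + 6 = day 8.
After its own release at day 2, literature review can start at day 2 and finishes at day 4.
Writing has to wait for literature review (finishes day 4); analysis (finishes day 8). The latest of these is day 8, so writing runs day 8 to 8 + 11 = day 19.
Revision cannot start until writing (finishes day 19, plus 2-day gap → day 21); analysis (finishes day 8). The controlling bound is day 21, so revision finishes at 21 + 8 = day 29.
Formatting needs all of revision (finishes day 29, plus 2-day gap → day 31); literature review (finishes day 4); writing (finishes day 19). That puts its earliest start at day 31; it finishes at 31 + 12 = day 43.
The earliest everything can be done is day 43, which is after the deadline of 40, so it is not possible.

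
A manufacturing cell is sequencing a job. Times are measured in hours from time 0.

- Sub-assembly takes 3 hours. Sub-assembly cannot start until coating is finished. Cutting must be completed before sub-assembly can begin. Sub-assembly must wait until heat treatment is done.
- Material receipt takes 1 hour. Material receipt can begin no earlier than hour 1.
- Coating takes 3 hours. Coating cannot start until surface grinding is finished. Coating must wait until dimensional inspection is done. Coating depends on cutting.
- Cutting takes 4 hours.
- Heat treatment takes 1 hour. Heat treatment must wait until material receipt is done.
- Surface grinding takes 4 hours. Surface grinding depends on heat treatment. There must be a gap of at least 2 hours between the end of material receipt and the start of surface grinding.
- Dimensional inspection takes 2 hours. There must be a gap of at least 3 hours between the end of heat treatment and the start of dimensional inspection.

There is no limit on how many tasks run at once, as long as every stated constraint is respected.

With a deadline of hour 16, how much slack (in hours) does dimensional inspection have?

After its own release at hour 1, material receipt can start at hour 1 and finishes at hour 2.
Heat treatment cannot begin until material receipt (finishes hour 2). It runs from hour 2 to 2 + 1 = hour 3.
Dimensional inspection cannot begin until heat treatment (finishes hour 3, plus 3-hour gap → hour 6). It runs from hour 6 to 6 + 2 = hour 8.

Working backward from the deadline:
Nothing follows sub-assembly; the deadline of hour 16 is its only limit. It must start by 16 − 3 = hour 13.
Coating has to be done before sub-assembly (must start by hour 13). That means finishing by hour 13, i.e. starting by 13 − 3 = hour 10.
Dimensional inspection has to be done before coating (must start by hour 10). That means finishing by hour 10, i.e. starting by 10 − 2 = hour 8.
So dimensional inspection can start as early as hour 6 and as late as hour 8, giving 8 − 6 = 2 hours of slack.

2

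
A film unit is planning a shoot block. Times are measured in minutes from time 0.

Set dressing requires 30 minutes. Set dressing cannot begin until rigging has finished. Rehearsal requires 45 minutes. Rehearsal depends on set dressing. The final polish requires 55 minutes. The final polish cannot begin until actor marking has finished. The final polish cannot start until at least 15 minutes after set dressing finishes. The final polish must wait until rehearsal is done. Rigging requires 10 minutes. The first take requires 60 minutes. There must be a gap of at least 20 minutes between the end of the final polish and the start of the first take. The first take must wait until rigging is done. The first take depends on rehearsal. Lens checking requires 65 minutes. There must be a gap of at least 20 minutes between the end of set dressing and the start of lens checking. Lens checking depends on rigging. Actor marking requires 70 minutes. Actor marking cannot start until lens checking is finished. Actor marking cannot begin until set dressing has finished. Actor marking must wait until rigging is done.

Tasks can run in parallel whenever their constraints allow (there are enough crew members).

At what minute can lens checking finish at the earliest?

125

Nothing blocks rigging, so it runs from minute 0 to minute 10.
After rigging (finishes minute 10), set dressing can start at minute 10 and finishes at minute 40.
Lens checking needs all of set dressing (finishes minute 40, plus 20-minute gap → minute 60); rigging (finishes minute 10). That puts its earliest start at minute 60; it finishes at 60 + 65 = minute 125.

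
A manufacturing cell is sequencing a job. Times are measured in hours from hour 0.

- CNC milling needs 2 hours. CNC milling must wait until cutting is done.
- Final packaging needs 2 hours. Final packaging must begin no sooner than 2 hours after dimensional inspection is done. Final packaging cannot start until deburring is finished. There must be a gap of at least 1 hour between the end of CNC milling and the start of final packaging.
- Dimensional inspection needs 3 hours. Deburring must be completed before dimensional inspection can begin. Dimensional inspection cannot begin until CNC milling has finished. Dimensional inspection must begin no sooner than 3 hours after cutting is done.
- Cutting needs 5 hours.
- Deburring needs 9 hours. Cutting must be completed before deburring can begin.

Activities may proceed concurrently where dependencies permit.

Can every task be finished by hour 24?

Cutting can start immediately at hour 0; it finishes at hour 5.
CNC milling waits on cutting (finishes hour 5), so it starts at hour 5 and finishes at 5 + 2 = hour 7.
After cutting (finishes hour 5), deburring can start at hour 5 and finishes at hour 14.
Dimensional inspection has to wait for deburring (finishes hour 14); CNC milling (finishes hour 7); cutting (finishes hour 5, plus 3-hour gap → hour 8). The latest of these is hour 14, so dimensional inspection runs hour 14 to 14 + 3 = hour 17.
Final packaging cannot start until dimensional inspection (finishes hour 17, plus 2-hour gap → hour 19); deburring (finishes hour 14); CNC milling (finishes hour 7, plus 1-hour gap → hour 8). The controlling bound is hour 19, so final packaging finishes at 19 + 2 = hour 21.
Every task is finished by hour 21, which is no later than the deadline of 24, so the schedule is feasible.

Yes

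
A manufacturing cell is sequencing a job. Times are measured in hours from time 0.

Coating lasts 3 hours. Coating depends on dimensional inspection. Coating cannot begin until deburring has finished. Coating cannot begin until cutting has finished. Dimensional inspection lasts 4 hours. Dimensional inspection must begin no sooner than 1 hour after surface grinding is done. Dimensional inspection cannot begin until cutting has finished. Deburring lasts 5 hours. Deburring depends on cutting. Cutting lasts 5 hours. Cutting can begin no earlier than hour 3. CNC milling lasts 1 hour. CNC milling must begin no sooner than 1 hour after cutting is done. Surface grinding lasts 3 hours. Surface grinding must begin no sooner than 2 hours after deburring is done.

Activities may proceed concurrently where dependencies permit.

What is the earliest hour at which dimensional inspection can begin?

19

After its own release at hour 3, cutting can start at hour 3 and finishes at hour 8.
Deburring waits on cutting (finishes hour 8), so it starts at hour 8 and finishes at 8 + 5 = hour 13.
After deburring (finishes hour 13, plus 2-hour gap → hour 15), surface grinding can start at hour 15 and finishes at hour 18.
Dimensional inspection waits on surface grinding (finishes hour 18, plus 1-hour gap → hour 19); cutting (finishes hour 8). The latest of these is hour 19, which is the earliest dimensional inspection can start.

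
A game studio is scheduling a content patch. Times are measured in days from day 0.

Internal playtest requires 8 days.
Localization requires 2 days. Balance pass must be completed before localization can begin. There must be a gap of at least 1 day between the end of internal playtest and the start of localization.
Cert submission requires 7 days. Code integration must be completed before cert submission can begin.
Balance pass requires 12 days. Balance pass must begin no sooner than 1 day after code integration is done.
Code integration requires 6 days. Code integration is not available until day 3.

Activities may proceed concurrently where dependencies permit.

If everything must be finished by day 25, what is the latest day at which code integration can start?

Localization has no dependents, so it just needs to finish by day 25. Starting by 25 − 2 = day 23 achieves that.
Since localization (must start by day 23) depends on it, balance pass must finish by day 23. Backing off its 12-day duration gives a latest start of day 11.
Cert submission has no dependents, so it just needs to finish by day 25. Starting by 25 − 7 = day 18 achieves that.
For code integration: balance pass (must start by day 11, minus 1-day gap → day 10); cert submission (must start by day 18). The most restrictive is day 10; with a 6-day duration, code integration must start by day 4.

4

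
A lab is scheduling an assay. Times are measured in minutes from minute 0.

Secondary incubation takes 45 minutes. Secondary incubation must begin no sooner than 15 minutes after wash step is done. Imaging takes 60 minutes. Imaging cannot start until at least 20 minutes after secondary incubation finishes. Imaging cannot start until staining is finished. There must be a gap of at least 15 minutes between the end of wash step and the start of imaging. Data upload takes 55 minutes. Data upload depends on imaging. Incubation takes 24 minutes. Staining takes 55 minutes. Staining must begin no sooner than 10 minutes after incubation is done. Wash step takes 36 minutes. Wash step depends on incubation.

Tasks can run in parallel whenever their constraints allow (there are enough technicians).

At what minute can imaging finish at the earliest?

200

Incubation has no prerequisites, so it starts at minute 0 and finishes at minute 24.
Staining waits on incubation (finishes minute 24, plus 10-minute gap → minute 34), so it starts at minute 34 and finishes at 34 + 55 = minute 89.
After incubation (finishes minute 24), wash step can start at minute 24 and finishes at minute 60.
After wash step (finishes minute 60, plus 15-minute gap → minute 75), secondary incubation can start at minute 75 and finishes at minute 120.
Imaging needs all of secondary incubation (finishes minute 120, plus 20-minute gap → minute 140); staining (finishes minute 89); wash step (finishes minute 60, plus 15-minute gap → minute 75). That puts its earliest start at minute 140; it finishes at 140 + 60 = minute 200.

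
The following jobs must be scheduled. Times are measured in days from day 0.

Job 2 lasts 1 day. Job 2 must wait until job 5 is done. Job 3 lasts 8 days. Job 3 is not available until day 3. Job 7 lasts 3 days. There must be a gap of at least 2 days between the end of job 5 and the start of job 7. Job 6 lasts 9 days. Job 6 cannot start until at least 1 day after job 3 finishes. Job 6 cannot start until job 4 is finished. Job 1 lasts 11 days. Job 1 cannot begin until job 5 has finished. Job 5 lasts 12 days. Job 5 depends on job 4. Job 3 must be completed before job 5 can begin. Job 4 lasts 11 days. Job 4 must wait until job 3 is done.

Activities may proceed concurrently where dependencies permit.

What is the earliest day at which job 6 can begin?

After its own release at day 3, job 3 can start at day 3 and finishes at day 11.
After job 3 (finishes day 11), job 4 can start at day 11 and finishes at day 22.
Job 6 waits on job 3 (finishes day 11, plus 1-day gap → day 12); job 4 (finishes day 22). The latest of these is day 22, which is the earliest job 6 can start.

22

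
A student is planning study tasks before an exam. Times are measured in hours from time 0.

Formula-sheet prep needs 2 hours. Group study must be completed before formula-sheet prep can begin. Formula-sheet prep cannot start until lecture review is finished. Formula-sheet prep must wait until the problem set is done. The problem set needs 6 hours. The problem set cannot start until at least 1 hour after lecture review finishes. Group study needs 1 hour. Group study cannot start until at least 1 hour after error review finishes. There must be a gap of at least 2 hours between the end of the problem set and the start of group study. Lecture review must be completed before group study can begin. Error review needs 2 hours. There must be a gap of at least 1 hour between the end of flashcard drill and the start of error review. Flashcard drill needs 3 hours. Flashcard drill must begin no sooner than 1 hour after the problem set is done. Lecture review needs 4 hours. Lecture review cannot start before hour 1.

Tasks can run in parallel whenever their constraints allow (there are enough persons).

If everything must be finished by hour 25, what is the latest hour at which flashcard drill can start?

Nothing follows formula-sheet prep; the deadline of hour 25 is its only limit. It must start by 25 − 2 = hour 23.
Group study feeds into formula-sheet prep (must start by hour 23); so group study must finish by hour 23 and therefore start by hour 22.
Error review must finish before group study (must start by hour 22, minus 1-hour gap → hour 21). With a 2-hour duration, error review must start by 21 − 2 = hour 19.
Flashcard drill feeds into error review (must start by hour 19, minus 1-hour gap → hour 18); so flashcard drill must finish by hour 18 and therefore start by hour 15.

15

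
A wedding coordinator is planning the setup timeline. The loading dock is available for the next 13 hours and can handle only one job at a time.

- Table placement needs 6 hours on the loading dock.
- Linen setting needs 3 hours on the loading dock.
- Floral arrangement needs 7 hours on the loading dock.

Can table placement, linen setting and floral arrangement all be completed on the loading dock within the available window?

Running back to back, the jobs need 6 + 3 + 7 = 16 hours on the loading dock.
Since 16 > 13, they cannot all fit.

No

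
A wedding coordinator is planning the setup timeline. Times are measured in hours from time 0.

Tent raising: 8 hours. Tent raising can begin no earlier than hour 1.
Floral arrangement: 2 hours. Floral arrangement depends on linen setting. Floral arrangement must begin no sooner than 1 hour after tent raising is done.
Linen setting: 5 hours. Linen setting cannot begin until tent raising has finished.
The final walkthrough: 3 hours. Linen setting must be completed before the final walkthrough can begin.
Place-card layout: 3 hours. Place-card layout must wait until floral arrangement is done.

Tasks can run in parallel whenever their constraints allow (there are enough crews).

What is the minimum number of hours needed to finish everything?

19

Tent raising waits on its own release at hour 1, so it starts at hour 1 and finishes at 1 + 8 = hour 9.
Linen setting waits on tent raising (finishes hour 9), so it starts at hour 9 and finishes at 9 + 5 = hour 14.
After linen setting (finishes hour 14), the final walkthrough can start at hour 14 and finishes at hour 17.
Floral arrangement has to wait for linen setting (finishes hour 14); tent raising (finishes hour 9, plus 1-hour gap → hour 10). The latest of these is hour 14, so floral arrangement runs hour 14 to 14 + 2 = hour 16.
Place-card layout cannot begin until floral arrangement (finishes hour 16). It runs from hour 16 to 16 + 3 = hour 19.
All tasks are finished once the last one completes. Finish times: Tent raising at 9, Linen setting at 14, Floral arrangement at 16, Place-card layout at 19, The final walkthrough at 17. The latest is hour 19.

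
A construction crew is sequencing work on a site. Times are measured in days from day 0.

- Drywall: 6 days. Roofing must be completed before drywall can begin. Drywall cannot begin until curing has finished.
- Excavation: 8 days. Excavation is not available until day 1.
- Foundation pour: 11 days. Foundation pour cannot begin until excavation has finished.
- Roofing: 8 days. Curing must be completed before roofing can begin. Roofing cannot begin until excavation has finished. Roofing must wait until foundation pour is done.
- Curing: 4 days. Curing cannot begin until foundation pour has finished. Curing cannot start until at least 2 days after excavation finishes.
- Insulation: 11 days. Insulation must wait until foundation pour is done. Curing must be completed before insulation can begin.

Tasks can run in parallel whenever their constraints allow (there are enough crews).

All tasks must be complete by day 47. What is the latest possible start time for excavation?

10

To finish by day 47, drywall (duration 6) must start no later than day 41.
Roofing feeds into drywall (must start by day 41); so roofing must finish by day 41 and therefore start by day 33.
To finish by day 47, insulation (duration 11) must start no later than day 36.
Curing feeds roofing (must start by day 33); insulation (must start by day 36); drywall (must start by day 41). Taking the minimum, curing must finish by day 33 and start by 33 − 4 = day 29.
Foundation pour has several dependents: curing (must start by day 29); roofing (must start by day 33); insulation (must start by day 36). The earliest of those limits is day 29, so foundation pour must start by 29 − 11 = day 18.
Excavation feeds foundation pour (must start by day 18); curing (must start by day 29, minus 2-day gap → day 27); roofing (must start by day 33). Taking the minimum, excavation must finish by day 18 and start by 18 − 8 = day 10.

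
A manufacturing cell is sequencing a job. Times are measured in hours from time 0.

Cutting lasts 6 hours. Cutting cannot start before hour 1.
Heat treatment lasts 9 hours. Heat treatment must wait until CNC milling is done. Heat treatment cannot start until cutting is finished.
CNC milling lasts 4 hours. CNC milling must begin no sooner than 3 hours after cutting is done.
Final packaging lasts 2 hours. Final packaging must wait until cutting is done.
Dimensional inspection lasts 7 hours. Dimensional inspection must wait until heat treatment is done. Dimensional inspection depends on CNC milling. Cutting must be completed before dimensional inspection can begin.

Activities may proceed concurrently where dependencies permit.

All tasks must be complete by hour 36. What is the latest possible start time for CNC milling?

16

To finish by hour 36, dimensional inspection (duration 7) must start no later than hour 29.
Heat treatment has to be done before dimensional inspection (must start by hour 29). That means finishing by hour 29, i.e. starting by 29 − 9 = hour 20.
CNC milling must finish in time for heat treatment (must start by hour 20); dimensional inspection (must start by hour 29). The tightest is hour 20, so CNC milling must start by 20 − 4 = hour 16.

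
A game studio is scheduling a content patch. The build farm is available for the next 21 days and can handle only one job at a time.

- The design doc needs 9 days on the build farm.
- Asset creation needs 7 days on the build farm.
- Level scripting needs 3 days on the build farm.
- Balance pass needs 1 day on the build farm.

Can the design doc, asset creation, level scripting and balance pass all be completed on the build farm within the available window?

Running back to back, the jobs need 9 + 7 + 3 + 1 = 20 days on the build farm.
Since 20 ≤ 21, they fit within the window.

Yes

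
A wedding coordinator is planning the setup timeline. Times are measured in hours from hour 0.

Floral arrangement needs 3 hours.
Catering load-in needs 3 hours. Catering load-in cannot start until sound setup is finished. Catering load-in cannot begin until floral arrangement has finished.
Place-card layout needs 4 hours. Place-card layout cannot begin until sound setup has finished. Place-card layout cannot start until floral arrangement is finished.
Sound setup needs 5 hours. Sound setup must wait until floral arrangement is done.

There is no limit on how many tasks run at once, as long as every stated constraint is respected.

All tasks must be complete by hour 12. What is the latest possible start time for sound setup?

Catering load-in has no dependents, so it just needs to finish by hour 12. Starting by 12 − 3 = hour 9 achieves that.
Place-card layout must finish by hour 12; it takes 4 hours, so it must start by 12 − 4 = hour 8.
Sound setup has several dependents: catering load-in (must start by hour 9); place-card layout (must start by hour 8). The earliest of those limits is hour 8, so sound setup must start by 8 − 5 = hour 3.

3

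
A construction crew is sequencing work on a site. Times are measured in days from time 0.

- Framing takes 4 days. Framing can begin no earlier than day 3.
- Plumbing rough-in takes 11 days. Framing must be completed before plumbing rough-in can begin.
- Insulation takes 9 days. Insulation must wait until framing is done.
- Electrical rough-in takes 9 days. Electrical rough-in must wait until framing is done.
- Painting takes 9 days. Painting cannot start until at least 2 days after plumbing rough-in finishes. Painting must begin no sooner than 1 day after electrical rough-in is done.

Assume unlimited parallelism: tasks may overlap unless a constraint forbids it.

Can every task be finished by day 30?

After its own release at day 3, framing can start at day 3 and finishes at day 7.
After framing (finishes day 7), insulation can start at day 7 and finishes at day 16.
Electrical rough-in cannot begin until framing (finishes day 7). It runs from day 7 to 7 + 9 = day 16.
After framing (finishes day 7), plumbing rough-in can start at day 7 and finishes at day 18.
Painting needs all of plumbing rough-in (finishes day 18, plus 2-day gap → day 20); electrical rough-in (finishes day 16, plus 1-day gap → day 17). That puts its earliest start at day 20; it finishes at 20 + 9 = day 29.
Every task is finished by day 29, which is no later than the deadline of 30, so the schedule is feasible.

Yes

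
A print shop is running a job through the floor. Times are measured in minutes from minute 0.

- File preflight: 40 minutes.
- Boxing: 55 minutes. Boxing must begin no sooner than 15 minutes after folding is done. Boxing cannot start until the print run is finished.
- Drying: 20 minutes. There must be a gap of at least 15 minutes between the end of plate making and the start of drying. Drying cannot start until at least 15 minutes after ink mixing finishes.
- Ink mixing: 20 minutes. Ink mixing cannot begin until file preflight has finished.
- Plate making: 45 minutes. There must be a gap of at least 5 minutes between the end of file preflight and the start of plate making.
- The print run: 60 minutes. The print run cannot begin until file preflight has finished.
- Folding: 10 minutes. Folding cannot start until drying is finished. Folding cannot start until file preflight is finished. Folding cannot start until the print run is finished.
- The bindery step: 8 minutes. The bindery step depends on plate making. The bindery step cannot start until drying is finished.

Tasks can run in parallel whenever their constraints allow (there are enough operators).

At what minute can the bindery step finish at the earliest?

133

Nothing blocks file preflight, so it runs from minute 0 to minute 40.
Ink mixing cannot begin until file preflight (finishes minute 40). It runs from minute 40 to 40 + 20 = minute 60.
After file preflight (finishes minute 40, plus 5-minute gap → minute 45), plate making can start at minute 45 and finishes at minute 90.
Drying needs all of plate making (finishes minute 90, plus 15-minute gap → minute 105); ink mixing (finishes minute 60, plus 15-minute gap → minute 75). That puts its earliest start at minute 105; it finishes at 105 + 20 = minute 125.
The bindery step has to wait for plate making (finishes minute 90); drying (finishes minute 125). The latest of these is minute 125, so the bindery step runs minute 125 to 125 + 8 = minute 133.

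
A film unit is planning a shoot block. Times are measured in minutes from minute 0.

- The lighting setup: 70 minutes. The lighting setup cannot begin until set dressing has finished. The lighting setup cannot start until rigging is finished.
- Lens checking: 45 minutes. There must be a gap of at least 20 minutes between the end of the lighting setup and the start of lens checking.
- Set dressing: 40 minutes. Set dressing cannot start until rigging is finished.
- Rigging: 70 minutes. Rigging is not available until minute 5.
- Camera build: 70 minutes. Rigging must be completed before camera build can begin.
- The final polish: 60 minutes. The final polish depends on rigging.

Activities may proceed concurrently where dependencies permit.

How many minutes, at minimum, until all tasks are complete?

Rigging waits on its own release at minute 5, so it starts at minute 5 and finishes at 5 + 70 = minute 75.
The final polish cannot begin until rigging (finishes minute 75). It runs from minute 75 to 75 + 60 = minute 135.
Camera build waits on rigging (finishes minute 75), so it starts at minute 75 and finishes at 75 + 70 = minute 145.
After rigging (finishes minute 75), set dressing can start at minute 75 and finishes at minute 115.
The lighting setup needs all of set dressing (finishes minute 115); rigging (finishes minute 75). That puts its earliest start at minute 115; it finishes at 115 + 70 = minute 185.
Lens checking waits on the lighting setup (finishes minute 185, plus 20-minute gap → minute 205), so it starts at minute 205 and finishes at 205 + 45 = minute 250.
All tasks are finished once the last one completes. Finish times: Rigging at 75, Set dressing at 115, The lighting setup at 185, Camera build at 145, Lens checking at 250, The final polish at 135. The latest is minute 250.

250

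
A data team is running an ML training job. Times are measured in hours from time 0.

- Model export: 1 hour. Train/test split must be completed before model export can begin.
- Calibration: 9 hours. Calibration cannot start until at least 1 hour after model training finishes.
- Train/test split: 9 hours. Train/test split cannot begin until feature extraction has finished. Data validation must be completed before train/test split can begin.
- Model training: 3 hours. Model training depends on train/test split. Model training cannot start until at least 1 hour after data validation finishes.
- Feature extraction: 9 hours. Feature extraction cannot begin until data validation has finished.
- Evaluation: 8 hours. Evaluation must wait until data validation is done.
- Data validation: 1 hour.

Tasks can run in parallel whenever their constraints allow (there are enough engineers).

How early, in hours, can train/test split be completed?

19

Data validation has no prerequisites, so it starts at hour 0 and finishes at hour 1.
After data validation (finishes hour 1), feature extraction can start at hour 1 and finishes at hour 10.
Train/test split has to wait for feature extraction (finishes hour 10); data validation (finishes hour 1). The latest of these is hour 10, so train/test split runs hour 10 to 10 + 9 = hour 19.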